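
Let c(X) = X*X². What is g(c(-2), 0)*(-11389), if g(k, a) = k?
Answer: 91112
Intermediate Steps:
c(X) = X³
g(c(-2), 0)*(-11389) = (-2)³*(-11389) = -8*(-11389) = 91112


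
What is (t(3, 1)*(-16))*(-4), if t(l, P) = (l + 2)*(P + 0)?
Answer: 320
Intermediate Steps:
t(l, P) = P*(2 + l) (t(l, P) = (2 + l)*P = P*(2 + l))
(t(3, 1)*(-16))*(-4) = ((1*(2 + 3))*(-16))*(-4) = ((1*5)*(-16))*(-4) = (5*(-16))*(-4) = -80*(-4) = 320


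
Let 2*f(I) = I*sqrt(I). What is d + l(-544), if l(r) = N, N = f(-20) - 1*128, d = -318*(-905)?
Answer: 287662 - 20*I*sqrt(5) ≈ 2.8766e+5 - 44.721*I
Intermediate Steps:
d = 287790
f(I) = I**(3/2)/2 (f(I) = (I*sqrt(I))/2 = I**(3/2)/2)
N = -128 - 20*I*sqrt(5) (N = (-20)**(3/2)/2 - 1*128 = (-40*I*sqrt(5))/2 - 128 = -20*I*sqrt(5) - 128 = -128 - 20*I*sqrt(5) ≈ -128.0 - 44.721*I)
l(r) = -128 - 20*I*sqrt(5)
d + l(-544) = 287790 + (-128 - 20*I*sqrt(5)) = 287662 - 20*I*sqrt(5)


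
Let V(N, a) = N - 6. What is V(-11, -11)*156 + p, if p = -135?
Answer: -2787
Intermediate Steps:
V(N, a) = -6 + N
V(-11, -11)*156 + p = (-6 - 11)*156 - 135 = -17*156 - 135 = -2652 - 135 = -2787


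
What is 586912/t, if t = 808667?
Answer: 586912/808667 ≈ 0.72578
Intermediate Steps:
586912/t = 586912/808667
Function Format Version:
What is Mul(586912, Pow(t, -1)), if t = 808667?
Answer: Rational(586912, 808667) ≈ 0.72578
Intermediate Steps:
Mul(586912, Pow(t, -1)) = Mul(586912, Pow(808667, -1)) = Mul(586912, Rational(1, 808667)) = Rational(586912, 808667)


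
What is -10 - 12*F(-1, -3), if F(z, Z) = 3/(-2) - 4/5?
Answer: 88/5 ≈ 17.600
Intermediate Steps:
F(z, Z) = -23/10 (F(z, Z) = 3*(-½) - 4*⅕ = -3/2 - ⅘ = -23/10)
-10 - 12*F(-1, -3) = -10 - 12*(-23/10) = -10 + 138/5 = 88/5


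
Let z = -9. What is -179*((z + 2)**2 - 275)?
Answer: 40454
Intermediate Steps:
-179*((z + 2)**2 - 275) = -179*((-9 + 2)**2 - 275) = -179*((-7)**2 - 275) = -179*(49 - 275) = -179*(-226) = 40454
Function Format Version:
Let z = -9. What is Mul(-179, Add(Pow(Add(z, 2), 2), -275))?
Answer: 40454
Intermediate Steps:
Mul(-179, Add(Pow(Add(z, 2), 2), -275)) = Mul(-179, Add(Pow(Add(-9, 2), 2), -275)) = Mul(-179, Add(Pow(-7, 2), -275)) = Mul(-179, Add(49, -275)) = Mul(-179, -226) = 40454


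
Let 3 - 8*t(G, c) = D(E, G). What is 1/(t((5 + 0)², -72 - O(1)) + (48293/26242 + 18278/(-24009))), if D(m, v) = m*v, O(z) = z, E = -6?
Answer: 2520176712/50917641061 ≈ 0.049495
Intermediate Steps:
t(G, c) = 3/8 + 3*G/4 (t(G, c) = 3/8 - (-3)*G/4 = 3/8 + 3*G/4)
1/(t((5 + 0)², -72 - O(1)) + (48293/26242 + 18278/(-24009))) = 1/((3/8 + 3*(5 + 0)²/4) + (48293/26242 + 18278/(-24009))) = 1/((3/8 + (¾)*5²) + (48293*(1/26242) + 18278*(-1/24009))) = 1/((3/8 + (¾)*25) + (48293/26242 - 18278/24009)) = 1/((3/8 + 75/4) + 679815361/630044178) = 1/(153/8 + 679815361/630044178) = 1/(50917641061/2520176712) = 2520176712/50917641061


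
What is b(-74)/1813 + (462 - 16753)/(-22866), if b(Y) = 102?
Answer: 861295/1120434 ≈ 0.76872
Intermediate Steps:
b(-74)/1813 + (462 - 16753)/(-22866) = 102/1813 + (462 - 16753)/(-22866) = 102*(1/1813) - 16291*(-1/22866) = 102/1813 + 16291/22866 = 861295/1120434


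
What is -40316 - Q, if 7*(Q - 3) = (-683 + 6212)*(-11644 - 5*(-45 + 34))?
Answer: 63793348/7 ≈ 9.1133e+6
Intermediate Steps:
Q = -64075560/7 (Q = 3 + ((-683 + 6212)*(-11644 - 5*(-45 + 34)))/7 = 3 + (5529*(-11644 - 5*(-11)))/7 = 3 + (5529*(-11644 + 55))/7 = 3 + (5529*(-11589))/7 = 3 + (⅐)*(-64075581) = 3 - 64075581/7 = -64075560/7 ≈ -9.1536e+6)
-40316 - Q = -40316 - 1*(-64075560/7) = -40316 + 64075560/7 = 63793348/7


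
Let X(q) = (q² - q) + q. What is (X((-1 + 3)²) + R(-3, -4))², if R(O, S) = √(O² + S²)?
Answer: 441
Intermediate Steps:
X(q) = q²
(X((-1 + 3)²) + R(-3, -4))² = (((-1 + 3)²)² + √((-3)² + (-4)²))² = ((2²)² + √(9 + 16))² = (4² + √25)² = (16 + 5)² = 21² = 441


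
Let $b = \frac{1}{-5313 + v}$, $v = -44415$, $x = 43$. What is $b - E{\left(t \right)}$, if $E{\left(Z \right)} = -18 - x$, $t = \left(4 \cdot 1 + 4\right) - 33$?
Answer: $\frac{3033407}{49728} \approx 61.0$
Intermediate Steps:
$t = -25$ ($t = \left(4 + 4\right) - 33 = 8 - 33 = -25$)
$b = - \frac{1}{49728}$ ($b = \frac{1}{-5313 - 44415} = \frac{1}{-49728} = - \frac{1}{49728} \approx -2.0109 \cdot 10^{-5}$)
$E{\left(Z \right)} = -61$ ($E{\left(Z \right)} = -18 - 43 = -61$)
$b - E{\left(t \right)} = - \frac{1}{49728} - -61 = - \frac{1}{49728} + 61 = \frac{3033407}{49728}$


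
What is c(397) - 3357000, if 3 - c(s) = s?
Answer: -3357394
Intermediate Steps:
c(s) = 3 - s
c(397) - 3357000 = (3 - 1*397) - 3357000 = (3 - 397) - 3357000 = -394 - 3357000 = -3357394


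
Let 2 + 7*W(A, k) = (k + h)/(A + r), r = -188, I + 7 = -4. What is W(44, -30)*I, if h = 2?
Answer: 715/252 ≈ 2.8373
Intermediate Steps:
I = -11 (I = -7 - 4 = -11)
W(A, k) = -2/7 + (2 + k)/(7*(-188 + A)) (W(A, k) = -2/7 + ((k + 2)/(A - 188))/7 = -2/7 + ((2 + k)/(-188 + A))/7 = -2/7 + (2 + k)/(7*(-188 + A)))
W(44, -30)*I = ((378 - 30 - 2*44)/(7*(-188 + 44)))*(-11) = ((⅐)*(378 - 30 - 88)/(-144))*(-11) = ((⅐)*(-1/144)*260)*(-11) = -65/252*(-11) = 715/252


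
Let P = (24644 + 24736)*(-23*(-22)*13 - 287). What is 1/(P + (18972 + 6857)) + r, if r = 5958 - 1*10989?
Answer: -1563007982678/310675409 ≈ -5031.0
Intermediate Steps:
P = 310649580 (P = 49380*(506*13 - 287) = 49380*(6578 - 287) = 49380*6291 = 310649580)
r = -5031 (r = 5958 - 10989 = -5031)
1/(P + (18972 + 6857)) + r = 1/(310649580 + (18972 + 6857)) - 5031 = 1/(310649580 + 25829) - 5031 = 1/310675409 - 5031 = -1563007982678/310675409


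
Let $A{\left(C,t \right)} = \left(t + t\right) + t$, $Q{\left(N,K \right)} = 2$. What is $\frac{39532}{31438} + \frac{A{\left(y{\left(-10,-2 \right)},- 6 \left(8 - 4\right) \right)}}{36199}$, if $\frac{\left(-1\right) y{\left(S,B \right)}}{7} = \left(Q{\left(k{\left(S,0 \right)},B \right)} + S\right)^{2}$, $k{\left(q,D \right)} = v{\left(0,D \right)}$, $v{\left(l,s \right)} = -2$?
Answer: $\frac{714377666}{569012081} \approx 1.2555$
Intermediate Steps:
$k{\left(q,D \right)} = -2$
$y{\left(S,B \right)} = - 7 \left(2 + S\right)^{2}$
$A{\left(C,t \right)} = 3 t$ ($A{\left(C,t \right)} = 2 t + t = 3 t$)
$\frac{39532}{31438} + \frac{A{\left(y{\left(-10,-2 \right)},- 6 \left(8 - 4\right) \right)}}{36199} = \frac{39532}{31438} + \frac{3 \left(- 6 \left(8 - 4\right)\right)}{36199} = 39532 \cdot \frac{1}{31438} + 3 \left(\left(-6\right) 4\right) \frac{1}{36199} = \frac{19766}{15719} + 3 \left(-24\right) \frac{1}{36199} = \frac{19766}{15719} - \frac{72}{36199} = \frac{714377666}{569012081}$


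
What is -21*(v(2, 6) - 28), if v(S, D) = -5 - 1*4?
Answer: 777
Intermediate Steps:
v(S, D) = -9 (v(S, D) = -5 - 4 = -9)
-21*(v(2, 6) - 28) = -21*(-9 - 28) = -21*(-37) = 777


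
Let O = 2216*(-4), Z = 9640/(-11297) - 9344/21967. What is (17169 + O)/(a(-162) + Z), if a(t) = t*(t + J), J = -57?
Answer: 17032882295/72759881794 ≈ 0.23410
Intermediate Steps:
Z = -2622488/2050919 (Z = 9640*(-1/11297) - 9344*1/21967 = -9640/11297 - 9344/21967 = -2622488/2050919 ≈ -1.2787)
O = -8864
a(t) = t*(-57 + t) (a(t) = t*(t - 57) = t*(-57 + t))
(17169 + O)/(a(-162) + Z) = (17169 - 8864)/(-162*(-57 - 162) - 2622488/2050919) = 8305/(-162*(-219) - 2622488/2050919) = 8305/(35478 - 2622488/2050919) = 8305/(72759881794/2050919) = 8305*(2050919/72759881794) = 17032882295/72759881794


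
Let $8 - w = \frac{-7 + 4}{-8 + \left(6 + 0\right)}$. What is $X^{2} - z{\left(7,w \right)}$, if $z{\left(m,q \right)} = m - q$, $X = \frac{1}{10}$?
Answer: $- \frac{49}{100} \approx -0.49$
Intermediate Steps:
$X = \frac{1}{10} \approx 0.1$
$w = \frac{13}{2}$ ($w = 8 - \frac{-7 + 4}{-8 + \left(6 + 0\right)} = 8 - - \frac{3}{-8 + 6} = 8 - - \frac{3}{-2} = 8 - \left(-3\right) \left(- \frac{1}{2}\right) = 8 - \frac{3}{2} = \frac{13}{2} \approx 6.5$)
$X^{2} - z{\left(7,w \right)} = \left(\frac{1}{10}\right)^{2} - \left(7 - \frac{13}{2}\right) = \frac{1}{100} - \left(7 - \frac{13}{2}\right) = \frac{1}{100} - \frac{1}{2} = - \frac{49}{100}$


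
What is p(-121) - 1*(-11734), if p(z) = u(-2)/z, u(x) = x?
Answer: 1419816/121 ≈ 11734.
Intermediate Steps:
p(z) = -2/z
p(-121) - 1*(-11734) = -2/(-121) - 1*(-11734) = -2*(-1/121) + 11734 = 2/121 + 11734 = 1419816/121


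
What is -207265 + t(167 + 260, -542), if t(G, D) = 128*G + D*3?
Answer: -154235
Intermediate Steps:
t(G, D) = 3*D + 128*G (t(G, D) = 128*G + 3*D = 3*D + 128*G)
-207265 + t(167 + 260, -542) = -207265 + (3*(-542) + 128*(167 + 260)) = -207265 + (-1626 + 128*427) = -207265 + (-1626 + 54656) = -207265 + 53030 = -154235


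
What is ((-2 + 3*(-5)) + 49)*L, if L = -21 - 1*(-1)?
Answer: -640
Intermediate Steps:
L = -20 (L = -21 + 1 = -20)
((-2 + 3*(-5)) + 49)*L = ((-2 + 3*(-5)) + 49)*(-20) = ((-2 - 15) + 49)*(-20) = (-17 + 49)*(-20) = 32*(-20) = -640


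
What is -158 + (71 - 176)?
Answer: -263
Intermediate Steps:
-158 + (71 - 176) = -158 - 105 = -263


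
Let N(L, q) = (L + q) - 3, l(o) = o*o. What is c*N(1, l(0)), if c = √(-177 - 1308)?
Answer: -6*I*√165 ≈ -77.071*I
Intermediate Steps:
l(o) = o²
N(L, q) = -3 + L + q
c = 3*I*√165 (c = √(-1485) = 3*I*√165 ≈ 38.536*I)
c*N(1, l(0)) = (3*I*√165)*(-3 + 1 + 0²) = (3*I*√165)*(-3 + 1 + 0) = (3*I*√165)*(-2) = -6*I*√165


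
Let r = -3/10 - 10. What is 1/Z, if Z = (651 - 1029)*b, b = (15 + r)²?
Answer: -50/417501 ≈ -0.00011976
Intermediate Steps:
r = -103/10 (r = -3*⅒ - 10 = -3/10 - 10 = -103/10 ≈ -10.300)
b = 2209/100 (b = (15 - 103/10)² = (47/10)² = 2209/100 ≈ 22.090)
Z = -417501/50 (Z = (651 - 1029)*(2209/100) = -378*2209/100 = -417501/50 ≈ -8350.0)
1/Z = 1/(-417501/50) = -50/417501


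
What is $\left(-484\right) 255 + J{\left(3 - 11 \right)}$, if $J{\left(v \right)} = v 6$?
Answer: $-123468$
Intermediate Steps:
$J{\left(v \right)} = 6 v$
$\left(-484\right) 255 + J{\left(3 - 11 \right)} = \left(-484\right) 255 + 6 \left(3 - 11\right) = -123420 + 6 \left(-8\right) = -123420 - 48 = -123468$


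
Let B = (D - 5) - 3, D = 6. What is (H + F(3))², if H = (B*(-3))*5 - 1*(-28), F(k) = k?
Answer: 3721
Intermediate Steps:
B = -2 (B = (6 - 5) - 3 = 1 - 3 = -2)
H = 58 (H = -2*(-3)*5 - 1*(-28) = 6*5 + 28 = 30 + 28 = 58)
(H + F(3))² = (58 + 3)² = 61² = 3721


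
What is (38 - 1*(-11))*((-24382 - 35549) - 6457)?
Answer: -3253012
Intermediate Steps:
(38 - 1*(-11))*((-24382 - 35549) - 6457) = (38 + 11)*(-59931 - 6457) = 49*(-66388) = -3253012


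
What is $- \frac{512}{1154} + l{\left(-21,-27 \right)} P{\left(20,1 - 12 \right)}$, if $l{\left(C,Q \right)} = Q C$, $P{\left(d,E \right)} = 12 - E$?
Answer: $\frac{7524401}{577} \approx 13041.0$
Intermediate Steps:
$l{\left(C,Q \right)} = C Q$
$- \frac{512}{1154} + l{\left(-21,-27 \right)} P{\left(20,1 - 12 \right)} = - \frac{512}{1154} + \left(-21\right) \left(-27\right) \left(12 - \left(1 - 12\right)\right) = \left(-512\right) \frac{1}{1154} + 567 \left(12 - -11\right) = - \frac{256}{577} + 567 \left(12 + 11\right) = - \frac{256}{577} + 567 \cdot 23 = - \frac{256}{577} + 13041 = \frac{7524401}{577}$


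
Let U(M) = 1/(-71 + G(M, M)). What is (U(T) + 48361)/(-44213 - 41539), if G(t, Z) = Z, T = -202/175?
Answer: -152663543/270697626 ≈ -0.56396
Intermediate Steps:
T = -202/175 (T = -202*1/175 = -202/175 ≈ -1.1543)
U(M) = 1/(-71 + M)
(U(T) + 48361)/(-44213 - 41539) = (1/(-71 - 202/175) + 48361)/(-44213 - 41539) = (1/(-12627/175) + 48361)/(-85752) = (-175/12627 + 48361)*(-1/85752) = (610654172/12627)*(-1/85752) = -152663543/270697626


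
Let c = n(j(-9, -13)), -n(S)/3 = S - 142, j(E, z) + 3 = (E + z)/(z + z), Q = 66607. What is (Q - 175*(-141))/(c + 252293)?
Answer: 1186666/3285431 ≈ 0.36119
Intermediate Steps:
j(E, z) = -3 + (E + z)/(2*z) (j(E, z) = -3 + (E + z)/(z + z) = -3 + (E + z)/((2*z)) = -3 + (E + z)*(1/(2*z)) = -3 + (E + z)/(2*z))
n(S) = 426 - 3*S (n(S) = -3*(S - 142) = -3*(-142 + S) = 426 - 3*S)
c = 5622/13 (c = 426 - 3*(-9 - 5*(-13))/(2*(-13)) = 426 - 3*(-1)*(-9 + 65)/(2*13) = 426 - 3*(-1)*56/(2*13) = 426 - 3*(-28/13) = 426 + 84/13 = 5622/13 ≈ 432.46)
(Q - 175*(-141))/(c + 252293) = (66607 - 175*(-141))/(5622/13 + 252293) = (66607 + 24675)/(3285431/13) = 91282*(13/3285431) = 1186666/3285431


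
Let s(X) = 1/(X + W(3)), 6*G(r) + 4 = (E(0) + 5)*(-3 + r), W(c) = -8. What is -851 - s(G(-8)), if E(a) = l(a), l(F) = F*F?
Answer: -91051/107 ≈ -850.94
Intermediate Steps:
l(F) = F²
E(a) = a²
G(r) = -19/6 + 5*r/6 (G(r) = -⅔ + ((0² + 5)*(-3 + r))/6 = -⅔ + ((0 + 5)*(-3 + r))/6 = -⅔ + (5*(-3 + r))/6 = -⅔ + (-15 + 5*r)/6 = -⅔ + (-5/2 + 5*r/6) = -19/6 + 5*r/6)
s(X) = 1/(-8 + X) (s(X) = 1/(X - 8) = 1/(-8 + X))
-851 - s(G(-8)) = -851 - 1/(-8 + (-19/6 + (⅚)*(-8))) = -851 - 1/(-8 + (-19/6 - 20/3)) = -851 - 1/(-8 - 59/6) = -851 - 1/(-107/6) = -851 - 1*(-6/107) = -851 + 6/107 = -91051/107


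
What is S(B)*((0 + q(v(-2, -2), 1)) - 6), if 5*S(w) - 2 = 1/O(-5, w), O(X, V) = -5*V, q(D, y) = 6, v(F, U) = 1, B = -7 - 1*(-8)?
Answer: 0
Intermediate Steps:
B = 1 (B = -7 + 8 = 1)
S(w) = ⅖ - 1/(25*w) (S(w) = ⅖ + 1/(5*((-5*w))) = ⅖ + (-1/(5*w))/5 = ⅖ - 1/(25*w))
S(B)*((0 + q(v(-2, -2), 1)) - 6) = ((1/25)*(-1 + 10*1)/1)*((0 + 6) - 6) = ((1/25)*1*(-1 + 10))*(6 - 6) = ((1/25)*1*9)*0 = (9/25)*0 = 0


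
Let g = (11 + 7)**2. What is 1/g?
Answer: 1/324 ≈ 0.0030864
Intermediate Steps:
g = 324 (g = 18**2 = 324)
1/g = 1/324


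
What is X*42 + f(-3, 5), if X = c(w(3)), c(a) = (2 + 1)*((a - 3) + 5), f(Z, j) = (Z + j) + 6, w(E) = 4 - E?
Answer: 386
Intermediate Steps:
f(Z, j) = 6 + Z + j
c(a) = 6 + 3*a (c(a) = 3*((-3 + a) + 5) = 3*(2 + a) = 6 + 3*a)
X = 9 (X = 6 + 3*(4 - 1*3) = 6 + 3*(4 - 3) = 6 + 3*1 = 6 + 3 = 9)
X*42 + f(-3, 5) = 9*42 + (6 - 3 + 5) = 378 + 8 = 386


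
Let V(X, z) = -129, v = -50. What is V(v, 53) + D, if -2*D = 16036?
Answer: -8147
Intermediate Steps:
D = -8018 (D = -½*16036 = -8018)
V(v, 53) + D = -129 - 8018 = -8147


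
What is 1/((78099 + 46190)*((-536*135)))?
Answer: -1/8993552040 ≈ -1.1119e-10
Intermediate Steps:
1/((78099 + 46190)*((-536*135))) = 1/(124289*(-72360)) = (1/124289)*(-1/72360) = -1/8993552040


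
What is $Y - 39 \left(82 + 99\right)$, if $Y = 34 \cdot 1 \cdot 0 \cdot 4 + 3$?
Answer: $-7056$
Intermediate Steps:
$Y = 3$ ($Y = 34 \cdot 0 \cdot 4 + 3 = 34 \cdot 0 + 3 = 0 + 3 = 3$)
$Y - 39 \left(82 + 99\right) = 3 - 39 \left(82 + 99\right) = 3 - 7059 = -7056$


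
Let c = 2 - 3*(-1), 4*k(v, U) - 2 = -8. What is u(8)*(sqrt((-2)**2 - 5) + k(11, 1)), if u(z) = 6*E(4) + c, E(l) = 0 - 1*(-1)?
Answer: -33/2 + 11*I ≈ -16.5 + 11.0*I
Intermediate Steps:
k(v, U) = -3/2 (k(v, U) = 1/2 + (1/4)*(-8) = 1/2 - 2 = -3/2)
E(l) = 1 (E(l) = 0 + 1 = 1)
c = 5 (c = 2 + 3 = 5)
u(z) = 11 (u(z) = 6*1 + 5 = 6 + 5 = 11)
u(8)*(sqrt((-2)**2 - 5) + k(11, 1)) = 11*(sqrt((-2)**2 - 5) - 3/2) = 11*(sqrt(4 - 5) - 3/2) = 11*(sqrt(-1) - 3/2) = 11*(I - 3/2) = 11*(-3/2 + I) = -33/2 + 11*I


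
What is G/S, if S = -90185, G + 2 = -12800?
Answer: 12802/90185 ≈ 0.14195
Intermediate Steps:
G = -12802 (G = -2 - 12800 = -12802)
G/S = -12802/(-90185) = -12802*(-1/90185) = 12802/90185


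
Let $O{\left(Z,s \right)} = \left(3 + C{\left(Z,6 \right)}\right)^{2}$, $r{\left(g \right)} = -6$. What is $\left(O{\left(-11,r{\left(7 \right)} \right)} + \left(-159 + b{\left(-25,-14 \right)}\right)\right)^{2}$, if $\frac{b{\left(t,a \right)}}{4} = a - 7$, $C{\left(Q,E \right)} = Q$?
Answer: $32041$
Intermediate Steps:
$b{\left(t,a \right)} = -28 + 4 a$ ($b{\left(t,a \right)} = 4 \left(a - 7\right) = 4 \left(-7 + a\right) = -28 + 4 a$)
$O{\left(Z,s \right)} = \left(3 + Z\right)^{2}$
$\left(O{\left(-11,r{\left(7 \right)} \right)} + \left(-159 + b{\left(-25,-14 \right)}\right)\right)^{2} = \left(\left(3 - 11\right)^{2} + \left(-159 + \left(-28 + 4 \left(-14\right)\right)\right)\right)^{2} = \left(\left(-8\right)^{2} - 243\right)^{2} = \left(64 - 243\right)^{2} = \left(-179\right)^{2} = 32041$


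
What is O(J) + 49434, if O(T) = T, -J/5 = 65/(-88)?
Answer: 4350517/88 ≈ 49438.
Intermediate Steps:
J = 325/88 (J = -325/(-88) = -325*(-1)/88 = -5*(-65/88) = 325/88 ≈ 3.6932)
O(J) + 49434 = 325/88 + 49434 = 4350517/88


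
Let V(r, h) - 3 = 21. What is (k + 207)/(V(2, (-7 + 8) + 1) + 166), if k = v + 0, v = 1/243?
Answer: 25151/23085 ≈ 1.0895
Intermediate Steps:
V(r, h) = 24 (V(r, h) = 3 + 21 = 24)
v = 1/243 ≈ 0.0041152
k = 1/243 (k = 1/243 + 0 = 1/243 ≈ 0.0041152)
(k + 207)/(V(2, (-7 + 8) + 1) + 166) = (1/243 + 207)/(24 + 166) = (50302/243)/190 = (50302/243)*(1/190) = 25151/23085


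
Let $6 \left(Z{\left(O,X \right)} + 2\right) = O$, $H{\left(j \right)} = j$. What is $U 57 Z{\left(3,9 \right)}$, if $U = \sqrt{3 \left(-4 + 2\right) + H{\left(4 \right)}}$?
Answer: $- \frac{171 i \sqrt{2}}{2} \approx - 120.92 i$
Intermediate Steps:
$Z{\left(O,X \right)} = -2 + \frac{O}{6}$
$U = i \sqrt{2}$ ($U = \sqrt{3 \left(-4 + 2\right) + 4} = \sqrt{3 \left(-2\right) + 4} = \sqrt{-6 + 4} = \sqrt{-2} = i \sqrt{2} \approx 1.4142 i$)
$U 57 Z{\left(3,9 \right)} = i \sqrt{2} \cdot 57 \left(-2 + \frac{1}{6} \cdot 3\right) = 57 i \sqrt{2} \left(-2 + \frac{1}{2}\right) = 57 i \sqrt{2} \left(- \frac{3}{2}\right) = - \frac{171 i \sqrt{2}}{2}$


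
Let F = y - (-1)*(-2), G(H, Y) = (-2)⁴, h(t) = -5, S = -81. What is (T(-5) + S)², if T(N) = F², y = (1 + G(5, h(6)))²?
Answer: 6771314944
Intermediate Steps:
G(H, Y) = 16
y = 289 (y = (1 + 16)² = 17² = 289)
F = 287 (F = 289 - (-1)*(-2) = 289 - 1*2 = 289 - 2 = 287)
T(N) = 82369 (T(N) = 287² = 82369)
(T(-5) + S)² = (82369 - 81)² = 82288² = 6771314944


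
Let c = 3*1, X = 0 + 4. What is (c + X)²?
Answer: 49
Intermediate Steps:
X = 4
c = 3
(c + X)² = (3 + 4)² = 7² = 49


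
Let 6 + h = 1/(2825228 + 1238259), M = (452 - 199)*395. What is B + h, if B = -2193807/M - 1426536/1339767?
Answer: -159464723778318832/5495542531077885 ≈ -29.017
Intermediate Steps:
M = 99935 (M = 253*395 = 99935)
h = -24380921/4063487 (h = -6 + 1/(2825228 + 1238259) = -6 + 1/4063487 = -24380921/4063487 ≈ -6.0000)
B = -31128798971/1352420355 (B = -2193807/99935 - 1426536/1339767 = -2193807*1/99935 - 1426536*1/1339767 = -199437/9085 - 158504/148863 = -31128798971/1352420355 ≈ -23.017)
B + h = -31128798971/1352420355 - 24380921/4063487 = -159464723778318832/5495542531077885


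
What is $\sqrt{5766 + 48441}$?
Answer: $3 \sqrt{6023} \approx 232.82$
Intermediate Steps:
$\sqrt{5766 + 48441} = \sqrt{54207} = 3 \sqrt{6023}$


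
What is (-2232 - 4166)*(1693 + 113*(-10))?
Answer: -3602074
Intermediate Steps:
(-2232 - 4166)*(1693 + 113*(-10)) = -6398*(1693 - 1130) = -6398*563 = -3602074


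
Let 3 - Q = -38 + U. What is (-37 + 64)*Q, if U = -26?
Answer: 1809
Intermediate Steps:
Q = 67 (Q = 3 - (-38 - 26) = 3 - 1*(-64) = 3 + 64 = 67)
(-37 + 64)*Q = (-37 + 64)*67 = 27*67 = 1809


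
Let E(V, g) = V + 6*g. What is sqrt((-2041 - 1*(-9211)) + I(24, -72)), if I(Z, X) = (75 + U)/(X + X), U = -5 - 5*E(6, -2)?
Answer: sqrt(258095)/6 ≈ 84.672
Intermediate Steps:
U = 25 (U = -5 - 5*(6 + 6*(-2)) = -5 - 5*(6 - 12) = -5 - 5*(-6) = -5 + 30 = 25)
I(Z, X) = 50/X (I(Z, X) = (75 + 25)/(X + X) = 100/((2*X)) = 100*(1/(2*X)) = 50/X)
sqrt((-2041 - 1*(-9211)) + I(24, -72)) = sqrt((-2041 - 1*(-9211)) + 50/(-72)) = sqrt((-2041 + 9211) + 50*(-1/72)) = sqrt(7170 - 25/36) = sqrt(258095/36) = sqrt(258095)/6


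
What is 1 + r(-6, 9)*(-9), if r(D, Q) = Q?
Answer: -80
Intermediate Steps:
1 + r(-6, 9)*(-9) = 1 + 9*(-9) = 1 - 81 = -80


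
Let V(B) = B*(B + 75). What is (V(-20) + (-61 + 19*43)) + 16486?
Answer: 16142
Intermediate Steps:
V(B) = B*(75 + B)
(V(-20) + (-61 + 19*43)) + 16486 = (-20*(75 - 20) + (-61 + 19*43)) + 16486 = (-20*55 + (-61 + 817)) + 16486 = (-1100 + 756) + 16486 = -344 + 16486 = 16142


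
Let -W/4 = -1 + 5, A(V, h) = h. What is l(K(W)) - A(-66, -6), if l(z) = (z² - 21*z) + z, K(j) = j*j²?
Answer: 16859142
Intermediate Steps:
W = -16 (W = -4*(-1 + 5) = -4*4 = -16)
K(j) = j³
l(z) = z² - 20*z
l(K(W)) - A(-66, -6) = (-16)³*(-20 + (-16)³) - 1*(-6) = -4096*(-20 - 4096) + 6 = -4096*(-4116) + 6 = 16859136 + 6 = 16859142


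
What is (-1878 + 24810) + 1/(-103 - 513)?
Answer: 14126111/616 ≈ 22932.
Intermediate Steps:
(-1878 + 24810) + 1/(-103 - 513) = 22932 + 1/(-616) = 22932 - 1/616 = 14126111/616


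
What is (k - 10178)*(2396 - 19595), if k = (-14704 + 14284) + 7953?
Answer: 45491355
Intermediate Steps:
k = 7533 (k = -420 + 7953 = 7533)
(k - 10178)*(2396 - 19595) = (7533 - 10178)*(2396 - 19595) = -2645*(-17199) = 45491355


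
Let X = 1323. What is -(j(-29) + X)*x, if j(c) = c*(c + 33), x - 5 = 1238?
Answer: -1500301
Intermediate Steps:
x = 1243 (x = 5 + 1238 = 1243)
j(c) = c*(33 + c)
-(j(-29) + X)*x = -(-29*(33 - 29) + 1323)*1243 = -(-29*4 + 1323)*1243 = -(-116 + 1323)*1243 = -1207*1243 = -1*1500301 = -1500301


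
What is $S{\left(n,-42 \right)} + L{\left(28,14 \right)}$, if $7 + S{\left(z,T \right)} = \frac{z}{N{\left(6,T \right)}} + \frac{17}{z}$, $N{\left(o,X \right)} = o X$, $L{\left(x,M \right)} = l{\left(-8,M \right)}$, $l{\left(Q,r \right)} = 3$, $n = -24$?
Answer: $- \frac{775}{168} \approx -4.6131$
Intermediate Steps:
$L{\left(x,M \right)} = 3$
$N{\left(o,X \right)} = X o$
$S{\left(z,T \right)} = -7 + \frac{17}{z} + \frac{z}{6 T}$ ($S{\left(z,T \right)} = -7 + \left(\frac{z}{T 6} + \frac{17}{z}\right) = -7 + \left(\frac{z}{6 T} + \frac{17}{z}\right) = -7 + \left(\frac{17}{z} + \frac{z}{6 T}\right) = -7 + \frac{17}{z} + \frac{z}{6 T}$)
$S{\left(n,-42 \right)} + L{\left(28,14 \right)} = \left(-7 + \frac{17}{-24} + \frac{1}{6} \left(-24\right) \frac{1}{-42}\right) + 3 = \left(-7 + 17 \left(- \frac{1}{24}\right) + \frac{1}{6} \left(-24\right) \left(- \frac{1}{42}\right)\right) + 3 = \left(-7 - \frac{17}{24} + \frac{2}{21}\right) + 3 = - \frac{1279}{168} + 3 = - \frac{775}{168}$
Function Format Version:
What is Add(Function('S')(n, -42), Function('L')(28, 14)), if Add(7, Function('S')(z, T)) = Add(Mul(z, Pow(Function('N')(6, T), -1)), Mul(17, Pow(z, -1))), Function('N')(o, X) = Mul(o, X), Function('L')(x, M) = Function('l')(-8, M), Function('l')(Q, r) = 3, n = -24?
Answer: Rational(-775, 168) ≈ -4.6131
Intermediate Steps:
Function('L')(x, M) = 3
Function('N')(o, X) = Mul(X, o)
Function('S')(z, T) = Add(-7, Mul(17, Pow(z, -1)), Mul(Rational(1, 6), z, Pow(T, -1))) (Function('S')(z, T) = Add(-7, Add(Mul(z, Pow(Mul(T, 6), -1)), Mul(17, Pow(z, -1)))) = Add(-7, Add(Mul(z, Pow(Mul(6, T), -1)), Mul(17, Pow(z, -1)))) = Add(-7, Add(Mul(z, Mul(Rational(1, 6), Pow(T, -1))), Mul(17, Pow(z, -1)))) = Add(-7, Add(Mul(Rational(1, 6), z, Pow(T, -1)), Mul(17, Pow(z, -1)))) = Add(-7, Add(Mul(17, Pow(z, -1)), Mul(Rational(1, 6), z, Pow(T, -1)))) = Add(-7, Mul(17, Pow(z, -1)), Mul(Rational(1, 6), z, Pow(T, -1))))
Add(Function('S')(n, -42), Function('L')(28, 14)) = Add(Add(-7, Mul(17, Pow(-24, -1)), Mul(Rational(1, 6), -24, Pow(-42, -1))), 3) = Add(Add(-7, Mul(17, Rational(-1, 24)), Mul(Rational(1, 6), -24, Rational(-1, 42))), 3) = Add(Add(-7, Rational(-17, 24), Rational(2, 21)), 3) = Add(Rational(-1279, 168), 3) = Rational(-775, 168)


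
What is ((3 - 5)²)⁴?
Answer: 256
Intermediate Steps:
((3 - 5)²)⁴ = ((-2)²)⁴ = 4⁴ = 256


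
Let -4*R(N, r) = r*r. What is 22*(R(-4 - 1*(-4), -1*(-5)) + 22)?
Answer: 693/2 ≈ 346.50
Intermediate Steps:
R(N, r) = -r²/4 (R(N, r) = -r*r/4 = -r²/4)
22*(R(-4 - 1*(-4), -1*(-5)) + 22) = 22*(-(-1*(-5))²/4 + 22) = 22*(-¼*5² + 22) = 22*(-¼*25 + 22) = 22*(-25/4 + 22) = 22*(63/4) = 693/2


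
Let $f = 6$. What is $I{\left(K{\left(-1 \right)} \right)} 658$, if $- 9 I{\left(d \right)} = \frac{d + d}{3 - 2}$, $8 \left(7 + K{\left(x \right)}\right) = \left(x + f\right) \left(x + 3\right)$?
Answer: $\frac{7567}{9} \approx 840.78$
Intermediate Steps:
$K{\left(x \right)} = -7 + \frac{\left(3 + x\right) \left(6 + x\right)}{8}$ ($K{\left(x \right)} = -7 + \frac{\left(x + 6\right) \left(x + 3\right)}{8} = -7 + \frac{\left(6 + x\right) \left(3 + x\right)}{8} = -7 + \frac{\left(3 + x\right) \left(6 + x\right)}{8}$)
$I{\left(d \right)} = - \frac{2 d}{9}$ ($I{\left(d \right)} = - \frac{\left(d + d\right) \frac{1}{3 - 2}}{9} = - \frac{2 d 1^{-1}}{9} = - \frac{2 d 1}{9} = - \frac{2 d}{9}$)
$I{\left(K{\left(-1 \right)} \right)} 658 = - \frac{2 \left(- \frac{19}{4} + \frac{\left(-1\right)^{2}}{8} + \frac{9}{8} \left(-1\right)\right)}{9} \cdot 658 = - \frac{2 \left(- \frac{19}{4} + \frac{1}{8} \cdot 1 - \frac{9}{8}\right)}{9} \cdot 658 = - \frac{2 \left(- \frac{19}{4} + \frac{1}{8} - \frac{9}{8}\right)}{9} \cdot 658 = \left(- \frac{2}{9}\right) \left(- \frac{23}{4}\right) 658 = \frac{23}{18} \cdot 658 = \frac{7567}{9}$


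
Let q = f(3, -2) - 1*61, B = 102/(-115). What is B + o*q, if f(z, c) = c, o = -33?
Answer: 238983/115 ≈ 2078.1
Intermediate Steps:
B = -102/115 (B = 102*(-1/115) = -102/115 ≈ -0.88696)
q = -63 (q = -2 - 1*61 = -2 - 61 = -63)
B + o*q = -102/115 - 33*(-63) = -102/115 + 2079 = 238983/115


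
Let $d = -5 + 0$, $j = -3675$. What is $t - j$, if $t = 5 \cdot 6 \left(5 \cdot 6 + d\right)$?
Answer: $4425$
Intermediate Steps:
$d = -5$
$t = 750$ ($t = 5 \cdot 6 \left(5 \cdot 6 - 5\right) = 30 \left(30 - 5\right) = 30 \cdot 25 = 750$)
$t - j = 750 - -3675 = 750 + 3675 = 4425$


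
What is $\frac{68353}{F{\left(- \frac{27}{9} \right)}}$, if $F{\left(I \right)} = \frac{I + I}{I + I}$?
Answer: $68353$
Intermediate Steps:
$F{\left(I \right)} = 1$ ($F{\left(I \right)} = \frac{2 I}{2 I} = 2 I \frac{1}{2 I} = 1$)
$\frac{68353}{F{\left(- \frac{27}{9} \right)}} = \frac{68353}{1} = 68353 \cdot 1 = 68353$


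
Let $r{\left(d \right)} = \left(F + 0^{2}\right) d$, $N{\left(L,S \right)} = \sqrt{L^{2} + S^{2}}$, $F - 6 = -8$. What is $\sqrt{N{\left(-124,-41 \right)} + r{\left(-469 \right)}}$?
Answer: $\sqrt{938 + \sqrt{17057}} \approx 32.689$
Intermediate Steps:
$F = -2$ ($F = 6 - 8 = -2$)
$r{\left(d \right)} = - 2 d$ ($r{\left(d \right)} = \left(-2 + 0^{2}\right) d = \left(-2 + 0\right) d = - 2 d$)
$\sqrt{N{\left(-124,-41 \right)} + r{\left(-469 \right)}} = \sqrt{\sqrt{\left(-124\right)^{2} + \left(-41\right)^{2}} - -938} = \sqrt{\sqrt{15376 + 1681} + 938} = \sqrt{\sqrt{17057} + 938} = \sqrt{938 + \sqrt{17057}}$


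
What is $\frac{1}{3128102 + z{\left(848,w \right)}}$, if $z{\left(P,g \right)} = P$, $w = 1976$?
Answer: $\frac{1}{3128950} \approx 3.196 \cdot 10^{-7}$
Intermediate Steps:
$\frac{1}{3128102 + z{\left(848,w \right)}} = \frac{1}{3128102 + 848} = \frac{1}{3128950}$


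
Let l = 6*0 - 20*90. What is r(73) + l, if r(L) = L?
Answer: -1727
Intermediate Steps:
l = -1800 (l = 0 - 1800 = -1800)
r(73) + l = 73 - 1800 = -1727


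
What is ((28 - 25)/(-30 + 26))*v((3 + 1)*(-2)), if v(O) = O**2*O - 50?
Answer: 843/2 ≈ 421.50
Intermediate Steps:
v(O) = -50 + O**3 (v(O) = O**3 - 50 = -50 + O**3)
((28 - 25)/(-30 + 26))*v((3 + 1)*(-2)) = ((28 - 25)/(-30 + 26))*(-50 + ((3 + 1)*(-2))**3) = (3/(-4))*(-50 + (4*(-2))**3) = (3*(-1/4))*(-50 + (-8)**3) = -3*(-50 - 512)/4 = -3/4*(-562) = 843/2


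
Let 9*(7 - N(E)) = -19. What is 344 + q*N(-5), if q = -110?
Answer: -5924/9 ≈ -658.22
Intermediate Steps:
N(E) = 82/9 (N(E) = 7 - ⅑*(-19) = 7 + 19/9 = 82/9)
344 + q*N(-5) = 344 - 110*82/9 = 344 - 9020/9 = -5924/9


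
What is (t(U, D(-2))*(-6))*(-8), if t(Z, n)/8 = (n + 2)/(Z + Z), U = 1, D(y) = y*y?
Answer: 1152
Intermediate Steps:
D(y) = y²
t(Z, n) = 4*(2 + n)/Z (t(Z, n) = 8*((n + 2)/(Z + Z)) = 8*((2 + n)/((2*Z))) = 8*((2 + n)*(1/(2*Z))) = 8*((2 + n)/(2*Z)) = 4*(2 + n)/Z)
(t(U, D(-2))*(-6))*(-8) = ((4*(2 + (-2)²)/1)*(-6))*(-8) = ((4*1*(2 + 4))*(-6))*(-8) = ((4*1*6)*(-6))*(-8) = (24*(-6))*(-8) = -144*(-8) = 1152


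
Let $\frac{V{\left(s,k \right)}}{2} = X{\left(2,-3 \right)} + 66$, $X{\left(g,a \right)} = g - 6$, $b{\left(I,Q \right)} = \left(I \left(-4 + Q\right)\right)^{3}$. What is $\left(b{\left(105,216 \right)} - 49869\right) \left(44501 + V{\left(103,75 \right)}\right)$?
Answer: $492213711003595875$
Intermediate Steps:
$b{\left(I,Q \right)} = I^{3} \left(-4 + Q\right)^{3}$
$X{\left(g,a \right)} = -6 + g$
$V{\left(s,k \right)} = 124$ ($V{\left(s,k \right)} = 2 \left(\left(-6 + 2\right) + 66\right) = 2 \left(-4 + 66\right) = 2 \cdot 62 = 124$)
$\left(b{\left(105,216 \right)} - 49869\right) \left(44501 + V{\left(103,75 \right)}\right) = \left(105^{3} \left(-4 + 216\right)^{3} - 49869\right) \left(44501 + 124\right) = \left(1157625 \cdot 212^{3} - 49869\right) 44625 = \left(1157625 \cdot 9528128 - 49869\right) 44625 = \left(11029999176000 - 49869\right) 44625 = 11029999126131 \cdot 44625 = 492213711003595875$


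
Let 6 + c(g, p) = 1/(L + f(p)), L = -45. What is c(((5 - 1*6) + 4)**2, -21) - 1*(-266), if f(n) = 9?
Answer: 9359/36 ≈ 259.97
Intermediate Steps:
c(g, p) = -217/36 (c(g, p) = -6 + 1/(-45 + 9) = -6 + 1/(-36) = -6 - 1/36 = -217/36)
c(((5 - 1*6) + 4)**2, -21) - 1*(-266) = -217/36 - 1*(-266) = -217/36 + 266 = 9359/36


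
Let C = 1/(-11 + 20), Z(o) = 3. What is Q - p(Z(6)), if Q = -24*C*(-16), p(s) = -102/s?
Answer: 230/3 ≈ 76.667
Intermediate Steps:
C = 1/9 ≈ 0.11111
Q = 128/3 (Q = -24*1/9*(-16) = -8/3*(-16) = 128/3 ≈ 42.667)
Q - p(Z(6)) = 128/3 - (-102)/3 = 128/3 - 1*(-34) = 128/3 + 34 = 230/3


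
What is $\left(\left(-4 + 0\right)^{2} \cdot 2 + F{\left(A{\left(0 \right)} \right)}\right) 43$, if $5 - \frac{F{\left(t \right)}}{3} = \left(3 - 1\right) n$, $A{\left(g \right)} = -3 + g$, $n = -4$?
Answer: $3053$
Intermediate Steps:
$F{\left(t \right)} = 39$ ($F{\left(t \right)} = 15 - 3 \left(3 - 1\right) \left(-4\right) = 15 - 3 \cdot 2 \left(-4\right) = 15 - -24 = 15 + 24 = 39$)
$\left(\left(-4 + 0\right)^{2} \cdot 2 + F{\left(A{\left(0 \right)} \right)}\right) 43 = \left(\left(-4 + 0\right)^{2} \cdot 2 + 39\right) 43 = \left(\left(-4\right)^{2} \cdot 2 + 39\right) 43 = \left(16 \cdot 2 + 39\right) 43 = \left(32 + 39\right) 43 = 71 \cdot 43 = 3053$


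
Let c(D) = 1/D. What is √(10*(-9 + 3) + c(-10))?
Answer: I*√6010/10 ≈ 7.7524*I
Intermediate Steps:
√(10*(-9 + 3) + c(-10)) = √(10*(-9 + 3) + 1/(-10)) = √(10*(-6) - ⅒) = √(-60 - ⅒) = √(-601/10) = I*√6010/10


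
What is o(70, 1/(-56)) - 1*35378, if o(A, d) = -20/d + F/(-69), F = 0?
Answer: -34258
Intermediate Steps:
o(A, d) = -20/d (o(A, d) = -20/d + 0/(-69) = -20/d + 0*(-1/69) = -20/d + 0 = -20/d)
o(70, 1/(-56)) - 1*35378 = -20/(1/(-56)) - 1*35378 = -20/(-1/56) - 35378 = -20*(-56) - 35378 = 1120 - 35378 = -34258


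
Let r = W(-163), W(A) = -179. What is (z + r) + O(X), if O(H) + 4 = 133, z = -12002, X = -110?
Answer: -12052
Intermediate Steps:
r = -179
O(H) = 129 (O(H) = -4 + 133 = 129)
(z + r) + O(X) = (-12002 - 179) + 129 = -12181 + 129 = -12052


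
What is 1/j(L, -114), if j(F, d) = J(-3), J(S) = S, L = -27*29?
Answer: -⅓ ≈ -0.33333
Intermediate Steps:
L = -783
j(F, d) = -3
1/j(L, -114) = 1/(-3) = -⅓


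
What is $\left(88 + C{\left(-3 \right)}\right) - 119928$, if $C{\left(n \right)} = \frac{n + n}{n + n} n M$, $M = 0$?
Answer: $-119840$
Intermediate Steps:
$C{\left(n \right)} = 0$ ($C{\left(n \right)} = \frac{n + n}{n + n} n 0 = \frac{2 n}{2 n} n 0 = 2 n \frac{1}{2 n} n 0 = 1 n 0 = n 0 = 0$)
$\left(88 + C{\left(-3 \right)}\right) - 119928 = \left(88 + 0\right) - 119928 = 88 - 119928 = -119840$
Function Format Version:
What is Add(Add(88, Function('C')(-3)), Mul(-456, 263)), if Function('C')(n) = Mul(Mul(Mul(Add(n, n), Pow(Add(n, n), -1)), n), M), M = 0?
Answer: -119840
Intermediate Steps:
Function('C')(n) = 0 (Function('C')(n) = Mul(Mul(Mul(Add(n, n), Pow(Add(n, n), -1)), n), 0) = Mul(Mul(Mul(Mul(2, n), Pow(Mul(2, n), -1)), n), 0) = Mul(Mul(Mul(Mul(2, n), Mul(Rational(1, 2), Pow(n, -1))), n), 0) = Mul(Mul(1, n), 0) = Mul(n, 0) = 0)
Add(Add(88, Function('C')(-3)), Mul(-456, 263)) = Add(Add(88, 0), Mul(-456, 263)) = Add(88, -119928) = -119840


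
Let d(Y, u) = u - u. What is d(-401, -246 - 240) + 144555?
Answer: 144555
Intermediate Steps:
d(Y, u) = 0
d(-401, -246 - 240) + 144555 = 0 + 144555 = 144555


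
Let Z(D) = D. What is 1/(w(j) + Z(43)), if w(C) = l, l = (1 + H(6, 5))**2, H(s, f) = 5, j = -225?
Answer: 1/79 ≈ 0.012658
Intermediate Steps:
l = 36 (l = (1 + 5)**2 = 6**2 = 36)
w(C) = 36
1/(w(j) + Z(43)) = 1/(36 + 43) = 1/79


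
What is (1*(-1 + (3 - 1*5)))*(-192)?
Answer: 576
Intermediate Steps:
(1*(-1 + (3 - 1*5)))*(-192) = (1*(-1 + (3 - 5)))*(-192) = (1*(-1 - 2))*(-192) = (1*(-3))*(-192) = -3*(-192) = 576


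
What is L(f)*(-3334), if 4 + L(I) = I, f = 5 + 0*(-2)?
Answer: -3334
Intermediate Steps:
f = 5 (f = 5 + 0 = 5)
L(I) = -4 + I
L(f)*(-3334) = (-4 + 5)*(-3334) = 1*(-3334) = -3334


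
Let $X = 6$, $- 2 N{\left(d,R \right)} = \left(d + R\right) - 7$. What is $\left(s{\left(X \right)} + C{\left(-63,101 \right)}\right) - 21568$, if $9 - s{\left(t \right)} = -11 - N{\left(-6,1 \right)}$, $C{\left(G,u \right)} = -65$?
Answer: $-21607$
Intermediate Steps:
$N{\left(d,R \right)} = \frac{7}{2} - \frac{R}{2} - \frac{d}{2}$ ($N{\left(d,R \right)} = - \frac{\left(d + R\right) - 7}{2} = - \frac{\left(R + d\right) - 7}{2} = - \frac{-7 + R + d}{2} = \frac{7}{2} - \frac{R}{2} - \frac{d}{2}$)
$s{\left(t \right)} = 26$ ($s{\left(t \right)} = 9 - \left(-11 - \left(\frac{7}{2} - \frac{1}{2} - -3\right)\right) = 9 - \left(-11 - \left(\frac{7}{2} - \frac{1}{2} + 3\right)\right) = 9 - \left(-11 - 6\right) = 9 - -17 = 9 + 17 = 26$)
$\left(s{\left(X \right)} + C{\left(-63,101 \right)}\right) - 21568 = \left(26 - 65\right) - 21568 = -39 - 21568 = -21607$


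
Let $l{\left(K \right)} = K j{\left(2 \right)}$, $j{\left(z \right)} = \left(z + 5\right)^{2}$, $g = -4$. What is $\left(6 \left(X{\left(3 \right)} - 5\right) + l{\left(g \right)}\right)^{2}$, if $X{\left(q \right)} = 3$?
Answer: $43264$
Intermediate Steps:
$j{\left(z \right)} = \left(5 + z\right)^{2}$
$l{\left(K \right)} = 49 K$ ($l{\left(K \right)} = K \left(5 + 2\right)^{2} = K 7^{2} = K 49 = 49 K$)
$\left(6 \left(X{\left(3 \right)} - 5\right) + l{\left(g \right)}\right)^{2} = \left(6 \left(3 - 5\right) + 49 \left(-4\right)\right)^{2} = \left(6 \left(-2\right) - 196\right)^{2} = \left(-12 - 196\right)^{2} = \left(-208\right)^{2} = 43264$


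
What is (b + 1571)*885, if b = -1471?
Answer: 88500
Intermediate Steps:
(b + 1571)*885 = (-1471 + 1571)*885 = 100*885 = 88500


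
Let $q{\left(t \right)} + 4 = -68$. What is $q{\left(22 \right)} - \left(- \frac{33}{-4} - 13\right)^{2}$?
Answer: $- \frac{1513}{16} \approx -94.563$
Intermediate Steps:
$q{\left(t \right)} = -72$ ($q{\left(t \right)} = -4 - 68 = -72$)
$q{\left(22 \right)} - \left(- \frac{33}{-4} - 13\right)^{2} = -72 - \left(- \frac{33}{-4} - 13\right)^{2} = -72 - \left(\left(-33\right) \left(- \frac{1}{4}\right) - 13\right)^{2} = -72 - \left(\frac{33}{4} - 13\right)^{2} = -72 - \left(- \frac{19}{4}\right)^{2} = -72 - \frac{361}{16} = - \frac{1513}{16}$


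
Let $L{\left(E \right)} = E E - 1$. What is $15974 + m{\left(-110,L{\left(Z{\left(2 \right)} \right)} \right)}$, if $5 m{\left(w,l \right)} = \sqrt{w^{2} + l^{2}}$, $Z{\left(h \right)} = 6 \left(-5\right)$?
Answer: $15974 + \frac{\sqrt{820301}}{5} \approx 16155.0$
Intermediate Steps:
$Z{\left(h \right)} = -30$
$L{\left(E \right)} = -1 + E^{2}$ ($L{\left(E \right)} = E^{2} - 1 = -1 + E^{2}$)
$m{\left(w,l \right)} = \frac{\sqrt{l^{2} + w^{2}}}{5}$ ($m{\left(w,l \right)} = \frac{\sqrt{w^{2} + l^{2}}}{5} = \frac{\sqrt{l^{2} + w^{2}}}{5}$)
$15974 + m{\left(-110,L{\left(Z{\left(2 \right)} \right)} \right)} = 15974 + \frac{\sqrt{\left(-1 + \left(-30\right)^{2}\right)^{2} + \left(-110\right)^{2}}}{5} = 15974 + \frac{\sqrt{\left(-1 + 900\right)^{2} + 12100}}{5} = 15974 + \frac{\sqrt{899^{2} + 12100}}{5} = 15974 + \frac{\sqrt{808201 + 12100}}{5} = 15974 + \frac{\sqrt{820301}}{5}$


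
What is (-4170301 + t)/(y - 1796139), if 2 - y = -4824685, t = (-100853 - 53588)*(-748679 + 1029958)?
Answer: -3620431695/252379 ≈ -14345.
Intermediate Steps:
t = -43441010039 (t = -154441*281279 = -43441010039)
y = 4824687 (y = 2 - 1*(-4824685) = 2 + 4824685 = 4824687)
(-4170301 + t)/(y - 1796139) = (-4170301 - 43441010039)/(4824687 - 1796139) = -43445180340/3028548 = -43445180340*1/3028548 = -3620431695/252379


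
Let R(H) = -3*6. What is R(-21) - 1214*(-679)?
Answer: 824288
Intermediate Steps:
R(H) = -18
R(-21) - 1214*(-679) = -18 - 1214*(-679) = -18 + 824306 = 824288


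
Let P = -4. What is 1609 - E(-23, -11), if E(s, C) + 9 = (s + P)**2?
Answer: 889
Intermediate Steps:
E(s, C) = -9 + (-4 + s)**2 (E(s, C) = -9 + (s - 4)**2 = -9 + (-4 + s)**2)
1609 - E(-23, -11) = 1609 - (-9 + (-4 - 23)**2) = 1609 - (-9 + (-27)**2) = 1609 - (-9 + 729) = 1609 - 1*720 = 1609 - 720 = 889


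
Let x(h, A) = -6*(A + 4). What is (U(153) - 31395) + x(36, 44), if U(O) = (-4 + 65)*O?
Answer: -22350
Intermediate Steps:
x(h, A) = -24 - 6*A (x(h, A) = -6*(4 + A) = -24 - 6*A)
U(O) = 61*O
(U(153) - 31395) + x(36, 44) = (61*153 - 31395) + (-24 - 6*44) = (9333 - 31395) + (-24 - 264) = -22062 - 288 = -22350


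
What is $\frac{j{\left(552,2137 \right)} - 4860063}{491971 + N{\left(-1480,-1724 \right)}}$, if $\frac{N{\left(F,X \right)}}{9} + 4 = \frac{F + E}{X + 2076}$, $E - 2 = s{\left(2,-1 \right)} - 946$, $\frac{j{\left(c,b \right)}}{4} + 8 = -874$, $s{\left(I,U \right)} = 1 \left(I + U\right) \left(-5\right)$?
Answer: $- \frac{1711984032}{173139259} \approx -9.8879$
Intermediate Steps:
$s{\left(I,U \right)} = - 5 I - 5 U$ ($s{\left(I,U \right)} = \left(I + U\right) \left(-5\right) = - 5 I - 5 U$)
$j{\left(c,b \right)} = -3528$ ($j{\left(c,b \right)} = -32 + 4 \left(-874\right) = -32 - 3496 = -3528$)
$E = -949$ ($E = 2 - 951 = -949$)
$N{\left(F,X \right)} = -36 + \frac{9 \left(-949 + F\right)}{2076 + X}$ ($N{\left(F,X \right)} = -36 + 9 \frac{F - 949}{X + 2076} = -36 + 9 \frac{-949 + F}{2076 + X} = -36 + \frac{9 \left(-949 + F\right)}{2076 + X}$)
$\frac{j{\left(552,2137 \right)} - 4860063}{491971 + N{\left(-1480,-1724 \right)}} = \frac{-3528 - 4860063}{491971 + \frac{9 \left(-9253 - 1480 - -6896\right)}{2076 - 1724}} = - \frac{4863591}{491971 + \frac{9 \left(-9253 - 1480 + 6896\right)}{352}} = - \frac{4863591}{491971 + 9 \cdot \frac{1}{352} \left(-3837\right)} = - \frac{4863591}{491971 - \frac{34533}{352}} = - \frac{4863591}{\frac{173139259}{352}} = \left(-4863591\right) \frac{352}{173139259} = - \frac{1711984032}{173139259}$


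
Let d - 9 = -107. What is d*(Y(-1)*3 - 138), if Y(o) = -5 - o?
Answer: 14700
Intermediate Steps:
d = -98 (d = 9 - 107 = -98)
d*(Y(-1)*3 - 138) = -98*((-5 - 1*(-1))*3 - 138) = -98*((-5 + 1)*3 - 138) = -98*(-4*3 - 138) = -98*(-12 - 138) = -98*(-150) = 14700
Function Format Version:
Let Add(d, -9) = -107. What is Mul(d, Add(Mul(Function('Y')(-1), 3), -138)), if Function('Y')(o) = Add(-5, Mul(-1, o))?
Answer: 14700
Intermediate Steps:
d = -98 (d = Add(9, -107) = -98)
Mul(d, Add(Mul(Function('Y')(-1), 3), -138)) = Mul(-98, Add(Mul(Add(-5, Mul(-1, -1)), 3), -138)) = Mul(-98, Add(Mul(Add(-5, 1), 3), -138)) = Mul(-98, Add(Mul(-4, 3), -138)) = Mul(-98, Add(-12, -138)) = Mul(-98, -150) = 14700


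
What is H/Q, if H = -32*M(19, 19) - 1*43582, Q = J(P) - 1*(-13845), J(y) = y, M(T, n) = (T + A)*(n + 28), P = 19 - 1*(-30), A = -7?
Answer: -30815/6947 ≈ -4.4357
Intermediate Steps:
P = 49 (P = 19 + 30 = 49)
M(T, n) = (-7 + T)*(28 + n) (M(T, n) = (T - 7)*(n + 28) = (-7 + T)*(28 + n))
Q = 13894 (Q = 49 - 1*(-13845) = 49 + 13845 = 13894)
H = -61630 (H = -32*(-196 - 7*19 + 28*19 + 19*19) - 1*43582 = -32*(-196 - 133 + 532 + 361) - 43582 = -32*564 - 43582 = -18048 - 43582 = -61630)
H/Q = -61630/13894 = -61630*1/13894 = -30815/6947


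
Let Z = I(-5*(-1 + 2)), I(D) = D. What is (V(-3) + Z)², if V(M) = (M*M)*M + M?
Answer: 1225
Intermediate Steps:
V(M) = M + M³ (V(M) = M²*M + M = M³ + M = M + M³)
Z = -5 (Z = -5*(-1 + 2) = -5*1 = -5)
(V(-3) + Z)² = ((-3 + (-3)³) - 5)² = ((-3 - 27) - 5)² = (-30 - 5)² = (-35)² = 1225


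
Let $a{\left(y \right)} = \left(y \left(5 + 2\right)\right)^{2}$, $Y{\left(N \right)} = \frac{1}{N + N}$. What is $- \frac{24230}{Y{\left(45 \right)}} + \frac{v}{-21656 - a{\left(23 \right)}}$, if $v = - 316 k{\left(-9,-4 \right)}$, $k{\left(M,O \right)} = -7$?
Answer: $- \frac{103751166112}{47577} \approx -2.1807 \cdot 10^{6}$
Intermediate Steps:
$Y{\left(N \right)} = \frac{1}{2 N}$
$a{\left(y \right)} = 49 y^{2}$ ($a{\left(y \right)} = \left(y 7\right)^{2} = \left(7 y\right)^{2} = 49 y^{2}$)
$v = 2212$ ($v = \left(-316\right) \left(-7\right) = 2212$)
$- \frac{24230}{Y{\left(45 \right)}} + \frac{v}{-21656 - a{\left(23 \right)}} = - \frac{24230}{\frac{1}{2} \cdot \frac{1}{45}} + \frac{2212}{-21656 - 49 \cdot 23^{2}} = - \frac{24230}{\frac{1}{2} \cdot \frac{1}{45}} + \frac{2212}{-21656 - 49 \cdot 529} = - 24230 \frac{1}{\frac{1}{90}} + \frac{2212}{-21656 - 25921} = \left(-24230\right) 90 + \frac{2212}{-21656 - 25921} = -2180700 + \frac{2212}{-47577} = -2180700 + 2212 \left(- \frac{1}{47577}\right) = -2180700 - \frac{2212}{47577} = - \frac{103751166112}{47577}$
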